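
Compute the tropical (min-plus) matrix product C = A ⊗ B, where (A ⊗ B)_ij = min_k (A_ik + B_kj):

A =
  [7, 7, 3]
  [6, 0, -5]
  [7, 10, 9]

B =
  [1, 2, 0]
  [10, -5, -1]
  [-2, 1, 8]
A ⊗ B =
  [1, 2, 6]
  [-7, -5, -1]
  [7, 5, 7]

Apply the min-plus product entry-by-entry:
  C[0][0] = min over k of (A[0][0] + B[0][0] = 7 + 1 = 8, A[0][1] + B[1][0] = 7 + 10 = 17, A[0][2] + B[2][0] = 3 + -2 = 1) = 1 (attained at k = 2)
  C[0][1] = min over k of (A[0][0] + B[0][1] = 7 + 2 = 9, A[0][1] + B[1][1] = 7 + -5 = 2, A[0][2] + B[2][1] = 3 + 1 = 4) = 2 (attained at k = 1)
  C[0][2] = min over k of (A[0][0] + B[0][2] = 7 + 0 = 7, A[0][1] + B[1][2] = 7 + -1 = 6, A[0][2] + B[2][2] = 3 + 8 = 11) = 6 (attained at k = 1)
  C[1][0] = min over k of (A[1][0] + B[0][0] = 6 + 1 = 7, A[1][1] + B[1][0] = 0 + 10 = 10, A[1][2] + B[2][0] = -5 + -2 = -7) = -7 (attained at k = 2)
  C[1][1] = min over k of (A[1][0] + B[0][1] = 6 + 2 = 8, A[1][1] + B[1][1] = 0 + -5 = -5, A[1][2] + B[2][1] = -5 + 1 = -4) = -5 (attained at k = 1)
  C[1][2] = min over k of (A[1][0] + B[0][2] = 6 + 0 = 6, A[1][1] + B[1][2] = 0 + -1 = -1, A[1][2] + B[2][2] = -5 + 8 = 3) = -1 (attained at k = 1)
  C[2][0] = min over k of (A[2][0] + B[0][0] = 7 + 1 = 8, A[2][1] + B[1][0] = 10 + 10 = 20, A[2][2] + B[2][0] = 9 + -2 = 7) = 7 (attained at k = 2)
  C[2][1] = min over k of (A[2][0] + B[0][1] = 7 + 2 = 9, A[2][1] + B[1][1] = 10 + -5 = 5, A[2][2] + B[2][1] = 9 + 1 = 10) = 5 (attained at k = 1)
  C[2][2] = min over k of (A[2][0] + B[0][2] = 7 + 0 = 7, A[2][1] + B[1][2] = 10 + -1 = 9, A[2][2] + B[2][2] = 9 + 8 = 17) = 7 (attained at k = 0)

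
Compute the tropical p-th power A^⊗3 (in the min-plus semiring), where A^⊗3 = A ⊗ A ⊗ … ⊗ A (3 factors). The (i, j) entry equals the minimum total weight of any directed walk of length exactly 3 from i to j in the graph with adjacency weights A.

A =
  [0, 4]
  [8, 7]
A^⊗3 =
  [0, 4]
  [8, 12]

Each entry (A^⊗3)_ij equals the minimum over all length-3 walks i = v_0 → v_1 → … → v_3 = j of Σ_t A[v_t][v_{t+1}]. For example, for (i, j) = (0, 1) we minimise over 4 possible intermediate vertex sequences; the minimum is 4, attained along the walk 0 → 0 → 0 → 1.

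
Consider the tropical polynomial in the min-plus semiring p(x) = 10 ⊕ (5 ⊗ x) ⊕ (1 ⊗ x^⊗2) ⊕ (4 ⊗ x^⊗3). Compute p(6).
p(6) = 10

A tropical monomial a ⊗ x^⊗i evaluates to a + i · x. Evaluating each term at x = 6:
  Term 0 contributes 10 + 0 · 6 = 10
  Term 1 contributes 5 + 1 · 6 = 11
  Term 2 contributes 1 + 2 · 6 = 13
  Term 3 contributes 4 + 3 · 6 = 22
p(6) = ⊕ of these = min[10, 11, 13, 22] = 10.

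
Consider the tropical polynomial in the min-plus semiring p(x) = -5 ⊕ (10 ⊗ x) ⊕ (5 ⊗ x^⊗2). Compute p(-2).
p(-2) = -5

A tropical monomial a ⊗ x^⊗i evaluates to a + i · x. Evaluating each term at x = -2:
  Term 0 contributes -5 + 0 · -2 = -5
  Term 1 contributes 10 + 1 · -2 = 8
  Term 2 contributes 5 + 2 · -2 = 1
p(-2) = ⊕ of these = min[-5, 8, 1] = -5.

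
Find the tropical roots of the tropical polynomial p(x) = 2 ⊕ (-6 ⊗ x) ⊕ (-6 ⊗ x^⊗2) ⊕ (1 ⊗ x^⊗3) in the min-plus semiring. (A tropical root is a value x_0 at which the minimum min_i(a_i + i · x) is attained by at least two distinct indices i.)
Roots: {-7, 0, 8}

Each tropical root is a break point of the lower envelope of the lines y = a_i + i · x (there are 4 lines, with slopes 0, 1, ..., 3). Only the lines that attain the minimum somewhere contribute to roots; other lines are dominated. Here the surviving (envelope) indices are i = 3, i = 2, i = 1, i = 0.
Intersections between consecutive envelope lines give the roots: for adjacent envelope indices i < j the intersection is x = (a_i − a_j) / (j − i). Reading off the sorted break points: {-7, 0, 8}.
Verification: at each break x_0, at least two indices attain the minimum of min_i(a_i + i · x_0).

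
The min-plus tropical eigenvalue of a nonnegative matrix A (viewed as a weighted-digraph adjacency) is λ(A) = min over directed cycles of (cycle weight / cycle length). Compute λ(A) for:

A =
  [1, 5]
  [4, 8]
λ(A) = 1

Enumerate directed cycles and compute their means (weight / length). Sample:
  cycle 0 → 0: weight = 1, length = 1, mean = 1/1 ≈ 1.000
  cycle 1 → 1: weight = 8, length = 1, mean = 8/1 ≈ 8.000
  cycle 0 → 1 → 0: weight = 9, length = 2, mean = 9/2 ≈ 4.500
  cycle 1 → 0 → 1: weight = 9, length = 2, mean = 9/2 ≈ 4.500
Minimum mean = 1.000, attained e.g. along the cycle 0 → 0 with weight 1 and length 1. So λ(A) = 1/1 = 1.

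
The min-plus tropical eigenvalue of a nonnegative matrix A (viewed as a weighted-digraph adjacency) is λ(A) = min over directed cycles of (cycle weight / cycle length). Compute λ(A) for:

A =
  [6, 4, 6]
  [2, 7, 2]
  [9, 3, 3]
λ(A) = 5/2

Enumerate directed cycles and compute their means (weight / length). Sample:
  cycle 0 → 0: weight = 6, length = 1, mean = 6/1 ≈ 6.000
  cycle 1 → 1: weight = 7, length = 1, mean = 7/1 ≈ 7.000
  cycle 2 → 2: weight = 3, length = 1, mean = 3/1 ≈ 3.000
  cycle 0 → 1 → 0: weight = 6, length = 2, mean = 6/2 ≈ 3.000
  cycle 0 → 2 → 0: weight = 15, length = 2, mean = 15/2 ≈ 7.500
  cycle 1 → 0 → 1: weight = 6, length = 2, mean = 6/2 ≈ 3.000
Minimum mean = 2.500, attained e.g. along the cycle 1 → 2 → 1 with weight 5 and length 2. So λ(A) = 5/2 = 5/2.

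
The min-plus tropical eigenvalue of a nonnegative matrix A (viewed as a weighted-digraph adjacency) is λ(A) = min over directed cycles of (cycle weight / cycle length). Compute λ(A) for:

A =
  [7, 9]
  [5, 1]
λ(A) = 1

Enumerate directed cycles and compute their means (weight / length). Sample:
  cycle 0 → 0: weight = 7, length = 1, mean = 7/1 ≈ 7.000
  cycle 1 → 1: weight = 1, length = 1, mean = 1/1 ≈ 1.000
  cycle 0 → 1 → 0: weight = 14, length = 2, mean = 14/2 ≈ 7.000
  cycle 1 → 0 → 1: weight = 14, length = 2, mean = 14/2 ≈ 7.000
Minimum mean = 1.000, attained e.g. along the cycle 1 → 1 with weight 1 and length 1. So λ(A) = 1/1 = 1.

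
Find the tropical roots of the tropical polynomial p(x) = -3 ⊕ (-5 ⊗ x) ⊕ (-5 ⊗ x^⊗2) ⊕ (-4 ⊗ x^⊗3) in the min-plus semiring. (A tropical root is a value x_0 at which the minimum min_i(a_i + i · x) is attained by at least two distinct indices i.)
Roots: {-1, 0, 2}

Each tropical root is a break point of the lower envelope of the lines y = a_i + i · x (there are 4 lines, with slopes 0, 1, ..., 3). Only the lines that attain the minimum somewhere contribute to roots; other lines are dominated. Here the surviving (envelope) indices are i = 3, i = 2, i = 1, i = 0.
Intersections between consecutive envelope lines give the roots: for adjacent envelope indices i < j the intersection is x = (a_i − a_j) / (j − i). Reading off the sorted break points: {-1, 0, 2}.
Verification: at each break x_0, at least two indices attain the minimum of min_i(a_i + i · x_0).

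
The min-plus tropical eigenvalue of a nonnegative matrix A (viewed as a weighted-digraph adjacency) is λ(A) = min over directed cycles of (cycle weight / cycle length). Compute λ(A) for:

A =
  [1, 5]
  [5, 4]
λ(A) = 1

Enumerate directed cycles and compute their means (weight / length). Sample:
  cycle 0 → 0: weight = 1, length = 1, mean = 1/1 ≈ 1.000
  cycle 1 → 1: weight = 4, length = 1, mean = 4/1 ≈ 4.000
  cycle 0 → 1 → 0: weight = 10, length = 2, mean = 10/2 ≈ 5.000
  cycle 1 → 0 → 1: weight = 10, length = 2, mean = 10/2 ≈ 5.000
Minimum mean = 1.000, attained e.g. along the cycle 0 → 0 with weight 1 and length 1. So λ(A) = 1/1 = 1.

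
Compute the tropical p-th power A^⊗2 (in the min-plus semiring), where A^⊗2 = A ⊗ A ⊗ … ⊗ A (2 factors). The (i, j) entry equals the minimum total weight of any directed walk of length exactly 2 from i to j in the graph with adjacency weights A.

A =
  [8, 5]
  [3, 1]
A^⊗2 =
  [8, 6]
  [4, 2]

Each entry (A^⊗2)_ij equals the minimum over all length-2 walks i = v_0 → v_1 → … → v_2 = j of Σ_t A[v_t][v_{t+1}]. For example, for (i, j) = (0, 1) we minimise over 2 possible intermediate vertex sequences; the minimum is 6, attained along the walk 0 → 1 → 1.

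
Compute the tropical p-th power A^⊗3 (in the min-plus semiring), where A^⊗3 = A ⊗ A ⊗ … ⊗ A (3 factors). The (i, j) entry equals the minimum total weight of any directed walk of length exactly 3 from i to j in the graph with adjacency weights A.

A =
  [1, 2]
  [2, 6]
A^⊗3 =
  [3, 4]
  [4, 5]

Each entry (A^⊗3)_ij equals the minimum over all length-3 walks i = v_0 → v_1 → … → v_3 = j of Σ_t A[v_t][v_{t+1}]. For example, for (i, j) = (0, 1) we minimise over 4 possible intermediate vertex sequences; the minimum is 4, attained along the walk 0 → 0 → 0 → 1.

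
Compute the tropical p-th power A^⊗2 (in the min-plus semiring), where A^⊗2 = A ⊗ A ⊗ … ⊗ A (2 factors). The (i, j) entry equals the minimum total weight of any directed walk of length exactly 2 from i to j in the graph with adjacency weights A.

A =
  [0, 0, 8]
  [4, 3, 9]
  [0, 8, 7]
A^⊗2 =
  [0, 0, 8]
  [4, 4, 12]
  [0, 0, 8]

Each entry (A^⊗2)_ij equals the minimum over all length-2 walks i = v_0 → v_1 → … → v_2 = j of Σ_t A[v_t][v_{t+1}]. For example, for (i, j) = (0, 2) we minimise over 3 possible intermediate vertex sequences; the minimum is 8, attained along the walk 0 → 0 → 2.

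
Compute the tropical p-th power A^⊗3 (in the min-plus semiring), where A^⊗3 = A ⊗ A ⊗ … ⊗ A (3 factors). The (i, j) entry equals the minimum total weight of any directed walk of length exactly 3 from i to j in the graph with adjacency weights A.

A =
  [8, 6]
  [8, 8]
A^⊗3 =
  [22, 20]
  [22, 22]

Each entry (A^⊗3)_ij equals the minimum over all length-3 walks i = v_0 → v_1 → … → v_3 = j of Σ_t A[v_t][v_{t+1}]. For example, for (i, j) = (0, 1) we minimise over 4 possible intermediate vertex sequences; the minimum is 20, attained along the walk 0 → 1 → 0 → 1.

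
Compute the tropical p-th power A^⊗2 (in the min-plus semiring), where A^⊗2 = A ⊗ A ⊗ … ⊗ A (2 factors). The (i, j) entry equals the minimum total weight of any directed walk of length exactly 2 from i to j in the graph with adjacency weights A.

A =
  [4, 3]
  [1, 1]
A^⊗2 =
  [4, 4]
  [2, 2]

Each entry (A^⊗2)_ij equals the minimum over all length-2 walks i = v_0 → v_1 → … → v_2 = j of Σ_t A[v_t][v_{t+1}]. For example, for (i, j) = (0, 1) we minimise over 2 possible intermediate vertex sequences; the minimum is 4, attained along the walk 0 → 1 → 1.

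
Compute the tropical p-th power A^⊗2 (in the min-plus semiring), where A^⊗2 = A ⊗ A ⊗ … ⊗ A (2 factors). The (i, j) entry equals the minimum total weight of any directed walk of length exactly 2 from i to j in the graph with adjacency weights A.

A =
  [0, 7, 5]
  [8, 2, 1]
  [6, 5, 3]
A^⊗2 =
  [0, 7, 5]
  [7, 4, 3]
  [6, 7, 6]

Each entry (A^⊗2)_ij equals the minimum over all length-2 walks i = v_0 → v_1 → … → v_2 = j of Σ_t A[v_t][v_{t+1}]. For example, for (i, j) = (0, 2) we minimise over 3 possible intermediate vertex sequences; the minimum is 5, attained along the walk 0 → 0 → 2.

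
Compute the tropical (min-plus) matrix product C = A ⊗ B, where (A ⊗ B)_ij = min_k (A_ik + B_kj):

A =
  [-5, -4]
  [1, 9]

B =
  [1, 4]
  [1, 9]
A ⊗ B =
  [-4, -1]
  [2, 5]

Apply the min-plus product entry-by-entry:
  C[0][0] = min over k of (A[0][0] + B[0][0] = -5 + 1 = -4, A[0][1] + B[1][0] = -4 + 1 = -3) = -4 (attained at k = 0)
  C[0][1] = min over k of (A[0][0] + B[0][1] = -5 + 4 = -1, A[0][1] + B[1][1] = -4 + 9 = 5) = -1 (attained at k = 0)
  C[1][0] = min over k of (A[1][0] + B[0][0] = 1 + 1 = 2, A[1][1] + B[1][0] = 9 + 1 = 10) = 2 (attained at k = 0)
  C[1][1] = min over k of (A[1][0] + B[0][1] = 1 + 4 = 5, A[1][1] + B[1][1] = 9 + 9 = 18) = 5 (attained at k = 0)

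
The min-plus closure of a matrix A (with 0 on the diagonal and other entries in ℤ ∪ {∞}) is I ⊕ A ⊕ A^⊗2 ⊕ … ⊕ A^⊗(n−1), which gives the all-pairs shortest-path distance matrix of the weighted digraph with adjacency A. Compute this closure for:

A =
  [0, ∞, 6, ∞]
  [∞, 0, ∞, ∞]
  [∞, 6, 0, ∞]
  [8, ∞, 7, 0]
Closure =
  [0, 12, 6, ∞]
  [∞, 0, ∞, ∞]
  [∞, 6, 0, ∞]
  [8, 13, 7, 0]

This is the Floyd-Warshall all-pairs shortest-path computation. For each intermediate vertex k = 0, 1, …, 3, update dist[i][j] ← min(dist[i][j], dist[i][k] + dist[k][j]). The final matrix gives, for each (i, j), the minimum total weight of any directed path from i to j (possibly empty when i = j).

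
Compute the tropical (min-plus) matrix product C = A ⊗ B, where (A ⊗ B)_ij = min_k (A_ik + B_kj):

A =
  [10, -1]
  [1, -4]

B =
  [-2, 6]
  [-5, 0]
A ⊗ B =
  [-6, -1]
  [-9, -4]

Apply the min-plus product entry-by-entry:
  C[0][0] = min over k of (A[0][0] + B[0][0] = 10 + -2 = 8, A[0][1] + B[1][0] = -1 + -5 = -6) = -6 (attained at k = 1)
  C[0][1] = min over k of (A[0][0] + B[0][1] = 10 + 6 = 16, A[0][1] + B[1][1] = -1 + 0 = -1) = -1 (attained at k = 1)
  C[1][0] = min over k of (A[1][0] + B[0][0] = 1 + -2 = -1, A[1][1] + B[1][0] = -4 + -5 = -9) = -9 (attained at k = 1)
  C[1][1] = min over k of (A[1][0] + B[0][1] = 1 + 6 = 7, A[1][1] + B[1][1] = -4 + 0 = -4) = -4 (attained at k = 1)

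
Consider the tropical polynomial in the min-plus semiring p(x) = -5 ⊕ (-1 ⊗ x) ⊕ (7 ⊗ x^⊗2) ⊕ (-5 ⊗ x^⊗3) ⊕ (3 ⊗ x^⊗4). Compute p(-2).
p(-2) = -11

A tropical monomial a ⊗ x^⊗i evaluates to a + i · x. Evaluating each term at x = -2:
  Term 0 contributes -5 + 0 · -2 = -5
  Term 1 contributes -1 + 1 · -2 = -3
  Term 2 contributes 7 + 2 · -2 = 3
  Term 3 contributes -5 + 3 · -2 = -11
  Term 4 contributes 3 + 4 · -2 = -5
p(-2) = ⊕ of these = min[-5, -3, 3, -11, -5] = -11.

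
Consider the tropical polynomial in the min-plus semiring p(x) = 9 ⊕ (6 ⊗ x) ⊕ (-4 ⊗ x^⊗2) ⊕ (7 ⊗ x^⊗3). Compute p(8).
p(8) = 9

A tropical monomial a ⊗ x^⊗i evaluates to a + i · x. Evaluating each term at x = 8:
  Term 0 contributes 9 + 0 · 8 = 9
  Term 1 contributes 6 + 1 · 8 = 14
  Term 2 contributes -4 + 2 · 8 = 12
  Term 3 contributes 7 + 3 · 8 = 31
p(8) = ⊕ of these = min[9, 14, 12, 31] = 9.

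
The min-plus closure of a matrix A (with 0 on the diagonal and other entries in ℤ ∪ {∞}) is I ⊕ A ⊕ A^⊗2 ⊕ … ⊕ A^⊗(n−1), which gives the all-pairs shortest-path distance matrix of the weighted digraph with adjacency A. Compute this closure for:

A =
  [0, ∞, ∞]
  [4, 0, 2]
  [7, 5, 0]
Closure =
  [0, ∞, ∞]
  [4, 0, 2]
  [7, 5, 0]

This is the Floyd-Warshall all-pairs shortest-path computation. For each intermediate vertex k = 0, 1, …, 2, update dist[i][j] ← min(dist[i][j], dist[i][k] + dist[k][j]). The final matrix gives, for each (i, j), the minimum total weight of any directed path from i to j (possibly empty when i = j).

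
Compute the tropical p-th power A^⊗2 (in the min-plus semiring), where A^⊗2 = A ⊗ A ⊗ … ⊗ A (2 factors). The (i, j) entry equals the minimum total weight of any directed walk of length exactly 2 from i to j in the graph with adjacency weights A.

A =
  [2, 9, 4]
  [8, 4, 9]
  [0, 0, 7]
A^⊗2 =
  [4, 4, 6]
  [9, 8, 12]
  [2, 4, 4]

Each entry (A^⊗2)_ij equals the minimum over all length-2 walks i = v_0 → v_1 → … → v_2 = j of Σ_t A[v_t][v_{t+1}]. For example, for (i, j) = (0, 2) we minimise over 3 possible intermediate vertex sequences; the minimum is 6, attained along the walk 0 → 0 → 2.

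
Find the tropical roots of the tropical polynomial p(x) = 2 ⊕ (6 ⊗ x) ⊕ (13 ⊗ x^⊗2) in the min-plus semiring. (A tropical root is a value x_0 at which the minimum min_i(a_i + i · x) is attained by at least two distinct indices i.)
Roots: {-7, -4}

Each tropical root is a break point of the lower envelope of the lines y = a_i + i · x (there are 3 lines, with slopes 0, 1, ..., 2). Only the lines that attain the minimum somewhere contribute to roots; other lines are dominated. Here the surviving (envelope) indices are i = 2, i = 1, i = 0.
Intersections between consecutive envelope lines give the roots: for adjacent envelope indices i < j the intersection is x = (a_i − a_j) / (j − i). Reading off the sorted break points: {-7, -4}.
Verification: at each break x_0, at least two indices attain the minimum of min_i(a_i + i · x_0).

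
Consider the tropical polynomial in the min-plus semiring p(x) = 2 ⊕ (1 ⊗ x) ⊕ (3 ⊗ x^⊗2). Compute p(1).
p(1) = 2

A tropical monomial a ⊗ x^⊗i evaluates to a + i · x. Evaluating each term at x = 1:
  Term 0 contributes 2 + 0 · 1 = 2
  Term 1 contributes 1 + 1 · 1 = 2
  Term 2 contributes 3 + 2 · 1 = 5
p(1) = ⊕ of these = min[2, 2, 5] = 2.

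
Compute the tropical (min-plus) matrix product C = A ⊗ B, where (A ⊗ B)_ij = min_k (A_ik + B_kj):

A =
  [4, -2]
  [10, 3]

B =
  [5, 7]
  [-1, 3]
A ⊗ B =
  [-3, 1]
  [2, 6]

Apply the min-plus product entry-by-entry:
  C[0][0] = min over k of (A[0][0] + B[0][0] = 4 + 5 = 9, A[0][1] + B[1][0] = -2 + -1 = -3) = -3 (attained at k = 1)
  C[0][1] = min over k of (A[0][0] + B[0][1] = 4 + 7 = 11, A[0][1] + B[1][1] = -2 + 3 = 1) = 1 (attained at k = 1)
  C[1][0] = min over k of (A[1][0] + B[0][0] = 10 + 5 = 15, A[1][1] + B[1][0] = 3 + -1 = 2) = 2 (attained at k = 1)
  C[1][1] = min over k of (A[1][0] + B[0][1] = 10 + 7 = 17, A[1][1] + B[1][1] = 3 + 3 = 6) = 6 (attained at k = 1)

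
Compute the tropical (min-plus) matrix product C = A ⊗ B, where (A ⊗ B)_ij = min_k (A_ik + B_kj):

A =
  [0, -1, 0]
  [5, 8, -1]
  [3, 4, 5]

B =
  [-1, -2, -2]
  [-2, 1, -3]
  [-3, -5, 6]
A ⊗ B =
  [-3, -5, -4]
  [-4, -6, 3]
  [2, 0, 1]

Apply the min-plus product entry-by-entry:
  C[0][0] = min over k of (A[0][0] + B[0][0] = 0 + -1 = -1, A[0][1] + B[1][0] = -1 + -2 = -3, A[0][2] + B[2][0] = 0 + -3 = -3) = -3 (attained at k = 1)
  C[0][1] = min over k of (A[0][0] + B[0][1] = 0 + -2 = -2, A[0][1] + B[1][1] = -1 + 1 = 0, A[0][2] + B[2][1] = 0 + -5 = -5) = -5 (attained at k = 2)
  C[0][2] = min over k of (A[0][0] + B[0][2] = 0 + -2 = -2, A[0][1] + B[1][2] = -1 + -3 = -4, A[0][2] + B[2][2] = 0 + 6 = 6) = -4 (attained at k = 1)
  C[1][0] = min over k of (A[1][0] + B[0][0] = 5 + -1 = 4, A[1][1] + B[1][0] = 8 + -2 = 6, A[1][2] + B[2][0] = -1 + -3 = -4) = -4 (attained at k = 2)
  C[1][1] = min over k of (A[1][0] + B[0][1] = 5 + -2 = 3, A[1][1] + B[1][1] = 8 + 1 = 9, A[1][2] + B[2][1] = -1 + -5 = -6) = -6 (attained at k = 2)
  C[1][2] = min over k of (A[1][0] + B[0][2] = 5 + -2 = 3, A[1][1] + B[1][2] = 8 + -3 = 5, A[1][2] + B[2][2] = -1 + 6 = 5) = 3 (attained at k = 0)
  C[2][0] = min over k of (A[2][0] + B[0][0] = 3 + -1 = 2, A[2][1] + B[1][0] = 4 + -2 = 2, A[2][2] + B[2][0] = 5 + -3 = 2) = 2 (attained at k = 0)
  C[2][1] = min over k of (A[2][0] + B[0][1] = 3 + -2 = 1, A[2][1] + B[1][1] = 4 + 1 = 5, A[2][2] + B[2][1] = 5 + -5 = 0) = 0 (attained at k = 2)
  C[2][2] = min over k of (A[2][0] + B[0][2] = 3 + -2 = 1, A[2][1] + B[1][2] = 4 + -3 = 1, A[2][2] + B[2][2] = 5 + 6 = 11) = 1 (attained at k = 0)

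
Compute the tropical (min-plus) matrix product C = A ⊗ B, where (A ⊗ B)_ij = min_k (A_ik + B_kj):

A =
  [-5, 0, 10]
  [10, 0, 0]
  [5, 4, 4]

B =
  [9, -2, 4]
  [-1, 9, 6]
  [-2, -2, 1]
A ⊗ B =
  [-1, -7, -1]
  [-2, -2, 1]
  [2, 2, 5]

Apply the min-plus product entry-by-entry:
  C[0][0] = min over k of (A[0][0] + B[0][0] = -5 + 9 = 4, A[0][1] + B[1][0] = 0 + -1 = -1, A[0][2] + B[2][0] = 10 + -2 = 8) = -1 (attained at k = 1)
  C[0][1] = min over k of (A[0][0] + B[0][1] = -5 + -2 = -7, A[0][1] + B[1][1] = 0 + 9 = 9, A[0][2] + B[2][1] = 10 + -2 = 8) = -7 (attained at k = 0)
  C[0][2] = min over k of (A[0][0] + B[0][2] = -5 + 4 = -1, A[0][1] + B[1][2] = 0 + 6 = 6, A[0][2] + B[2][2] = 10 + 1 = 11) = -1 (attained at k = 0)
  C[1][0] = min over k of (A[1][0] + B[0][0] = 10 + 9 = 19, A[1][1] + B[1][0] = 0 + -1 = -1, A[1][2] + B[2][0] = 0 + -2 = -2) = -2 (attained at k = 2)
  C[1][1] = min over k of (A[1][0] + B[0][1] = 10 + -2 = 8, A[1][1] + B[1][1] = 0 + 9 = 9, A[1][2] + B[2][1] = 0 + -2 = -2) = -2 (attained at k = 2)
  C[1][2] = min over k of (A[1][0] + B[0][2] = 10 + 4 = 14, A[1][1] + B[1][2] = 0 + 6 = 6, A[1][2] + B[2][2] = 0 + 1 = 1) = 1 (attained at k = 2)
  C[2][0] = min over k of (A[2][0] + B[0][0] = 5 + 9 = 14, A[2][1] + B[1][0] = 4 + -1 = 3, A[2][2] + B[2][0] = 4 + -2 = 2) = 2 (attained at k = 2)
  C[2][1] = min over k of (A[2][0] + B[0][1] = 5 + -2 = 3, A[2][1] + B[1][1] = 4 + 9 = 13, A[2][2] + B[2][1] = 4 + -2 = 2) = 2 (attained at k = 2)
  C[2][2] = min over k of (A[2][0] + B[0][2] = 5 + 4 = 9, A[2][1] + B[1][2] = 4 + 6 = 10, A[2][2] + B[2][2] = 4 + 1 = 5) = 5 (attained at k = 2)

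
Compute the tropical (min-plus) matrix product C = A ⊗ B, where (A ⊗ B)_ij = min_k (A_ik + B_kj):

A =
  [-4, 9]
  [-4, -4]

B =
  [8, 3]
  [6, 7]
A ⊗ B =
  [4, -1]
  [2, -1]

Apply the min-plus product entry-by-entry:
  C[0][0] = min over k of (A[0][0] + B[0][0] = -4 + 8 = 4, A[0][1] + B[1][0] = 9 + 6 = 15) = 4 (attained at k = 0)
  C[0][1] = min over k of (A[0][0] + B[0][1] = -4 + 3 = -1, A[0][1] + B[1][1] = 9 + 7 = 16) = -1 (attained at k = 0)
  C[1][0] = min over k of (A[1][0] + B[0][0] = -4 + 8 = 4, A[1][1] + B[1][0] = -4 + 6 = 2) = 2 (attained at k = 1)
  C[1][1] = min over k of (A[1][0] + B[0][1] = -4 + 3 = -1, A[1][1] + B[1][1] = -4 + 7 = 3) = -1 (attained at k = 0)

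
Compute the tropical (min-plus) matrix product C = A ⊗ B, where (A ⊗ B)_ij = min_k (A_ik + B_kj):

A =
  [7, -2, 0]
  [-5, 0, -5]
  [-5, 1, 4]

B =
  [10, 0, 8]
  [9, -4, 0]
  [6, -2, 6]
A ⊗ B =
  [6, -6, -2]
  [1, -7, 0]
  [5, -5, 1]

Apply the min-plus product entry-by-entry:
  C[0][0] = min over k of (A[0][0] + B[0][0] = 7 + 10 = 17, A[0][1] + B[1][0] = -2 + 9 = 7, A[0][2] + B[2][0] = 0 + 6 = 6) = 6 (attained at k = 2)
  C[0][1] = min over k of (A[0][0] + B[0][1] = 7 + 0 = 7, A[0][1] + B[1][1] = -2 + -4 = -6, A[0][2] + B[2][1] = 0 + -2 = -2) = -6 (attained at k = 1)
  C[0][2] = min over k of (A[0][0] + B[0][2] = 7 + 8 = 15, A[0][1] + B[1][2] = -2 + 0 = -2, A[0][2] + B[2][2] = 0 + 6 = 6) = -2 (attained at k = 1)
  C[1][0] = min over k of (A[1][0] + B[0][0] = -5 + 10 = 5, A[1][1] + B[1][0] = 0 + 9 = 9, A[1][2] + B[2][0] = -5 + 6 = 1) = 1 (attained at k = 2)
  C[1][1] = min over k of (A[1][0] + B[0][1] = -5 + 0 = -5, A[1][1] + B[1][1] = 0 + -4 = -4, A[1][2] + B[2][1] = -5 + -2 = -7) = -7 (attained at k = 2)
  C[1][2] = min over k of (A[1][0] + B[0][2] = -5 + 8 = 3, A[1][1] + B[1][2] = 0 + 0 = 0, A[1][2] + B[2][2] = -5 + 6 = 1) = 0 (attained at k = 1)
  C[2][0] = min over k of (A[2][0] + B[0][0] = -5 + 10 = 5, A[2][1] + B[1][0] = 1 + 9 = 10, A[2][2] + B[2][0] = 4 + 6 = 10) = 5 (attained at k = 0)
  C[2][1] = min over k of (A[2][0] + B[0][1] = -5 + 0 = -5, A[2][1] + B[1][1] = 1 + -4 = -3, A[2][2] + B[2][1] = 4 + -2 = 2) = -5 (attained at k = 0)
  C[2][2] = min over k of (A[2][0] + B[0][2] = -5 + 8 = 3, A[2][1] + B[1][2] = 1 + 0 = 1, A[2][2] + B[2][2] = 4 + 6 = 10) = 1 (attained at k = 1)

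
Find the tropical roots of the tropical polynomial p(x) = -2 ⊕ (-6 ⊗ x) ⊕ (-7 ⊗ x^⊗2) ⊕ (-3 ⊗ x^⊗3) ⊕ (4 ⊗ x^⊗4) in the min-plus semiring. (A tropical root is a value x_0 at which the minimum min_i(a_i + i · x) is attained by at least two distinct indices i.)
Roots: {-7, -4, 1, 4}

Each tropical root is a break point of the lower envelope of the lines y = a_i + i · x (there are 5 lines, with slopes 0, 1, ..., 4). Only the lines that attain the minimum somewhere contribute to roots; other lines are dominated. Here the surviving (envelope) indices are i = 4, i = 3, i = 2, i = 1, i = 0.
Intersections between consecutive envelope lines give the roots: for adjacent envelope indices i < j the intersection is x = (a_i − a_j) / (j − i). Reading off the sorted break points: {-7, -4, 1, 4}.
Verification: at each break x_0, at least two indices attain the minimum of min_i(a_i + i · x_0).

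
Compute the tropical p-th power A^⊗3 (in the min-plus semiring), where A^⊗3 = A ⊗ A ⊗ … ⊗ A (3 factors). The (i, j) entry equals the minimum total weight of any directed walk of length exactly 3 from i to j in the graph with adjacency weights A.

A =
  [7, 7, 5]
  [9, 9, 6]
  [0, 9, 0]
A^⊗3 =
  [5, 12, 5]
  [6, 13, 6]
  [0, 7, 0]

Each entry (A^⊗3)_ij equals the minimum over all length-3 walks i = v_0 → v_1 → … → v_3 = j of Σ_t A[v_t][v_{t+1}]. For example, for (i, j) = (0, 2) we minimise over 9 possible intermediate vertex sequences; the minimum is 5, attained along the walk 0 → 2 → 2 → 2.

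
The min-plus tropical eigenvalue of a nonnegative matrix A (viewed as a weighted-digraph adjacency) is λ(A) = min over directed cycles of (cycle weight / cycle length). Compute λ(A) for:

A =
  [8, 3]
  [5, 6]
λ(A) = 4

Enumerate directed cycles and compute their means (weight / length). Sample:
  cycle 0 → 0: weight = 8, length = 1, mean = 8/1 ≈ 8.000
  cycle 1 → 1: weight = 6, length = 1, mean = 6/1 ≈ 6.000
  cycle 0 → 1 → 0: weight = 8, length = 2, mean = 8/2 ≈ 4.000
  cycle 1 → 0 → 1: weight = 8, length = 2, mean = 8/2 ≈ 4.000
Minimum mean = 4.000, attained e.g. along the cycle 0 → 1 → 0 with weight 8 and length 2. So λ(A) = 8/2 = 4.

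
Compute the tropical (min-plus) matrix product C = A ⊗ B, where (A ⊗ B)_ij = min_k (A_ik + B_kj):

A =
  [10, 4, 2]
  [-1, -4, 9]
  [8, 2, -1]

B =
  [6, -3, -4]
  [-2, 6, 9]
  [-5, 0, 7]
A ⊗ B =
  [-3, 2, 6]
  [-6, -4, -5]
  [-6, -1, 4]

Apply the min-plus product entry-by-entry:
  C[0][0] = min over k of (A[0][0] + B[0][0] = 10 + 6 = 16, A[0][1] + B[1][0] = 4 + -2 = 2, A[0][2] + B[2][0] = 2 + -5 = -3) = -3 (attained at k = 2)
  C[0][1] = min over k of (A[0][0] + B[0][1] = 10 + -3 = 7, A[0][1] + B[1][1] = 4 + 6 = 10, A[0][2] + B[2][1] = 2 + 0 = 2) = 2 (attained at k = 2)
  C[0][2] = min over k of (A[0][0] + B[0][2] = 10 + -4 = 6, A[0][1] + B[1][2] = 4 + 9 = 13, A[0][2] + B[2][2] = 2 + 7 = 9) = 6 (attained at k = 0)
  C[1][0] = min over k of (A[1][0] + B[0][0] = -1 + 6 = 5, A[1][1] + B[1][0] = -4 + -2 = -6, A[1][2] + B[2][0] = 9 + -5 = 4) = -6 (attained at k = 1)
  C[1][1] = min over k of (A[1][0] + B[0][1] = -1 + -3 = -4, A[1][1] + B[1][1] = -4 + 6 = 2, A[1][2] + B[2][1] = 9 + 0 = 9) = -4 (attained at k = 0)
  C[1][2] = min over k of (A[1][0] + B[0][2] = -1 + -4 = -5, A[1][1] + B[1][2] = -4 + 9 = 5, A[1][2] + B[2][2] = 9 + 7 = 16) = -5 (attained at k = 0)
  C[2][0] = min over k of (A[2][0] + B[0][0] = 8 + 6 = 14, A[2][1] + B[1][0] = 2 + -2 = 0, A[2][2] + B[2][0] = -1 + -5 = -6) = -6 (attained at k = 2)
  C[2][1] = min over k of (A[2][0] + B[0][1] = 8 + -3 = 5, A[2][1] + B[1][1] = 2 + 6 = 8, A[2][2] + B[2][1] = -1 + 0 = -1) = -1 (attained at k = 2)
  C[2][2] = min over k of (A[2][0] + B[0][2] = 8 + -4 = 4, A[2][1] + B[1][2] = 2 + 9 = 11, A[2][2] + B[2][2] = -1 + 7 = 6) = 4 (attained at k = 0)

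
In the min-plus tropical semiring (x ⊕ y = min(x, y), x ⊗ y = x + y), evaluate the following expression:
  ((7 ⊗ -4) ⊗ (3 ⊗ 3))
((7 ⊗ -4) ⊗ (3 ⊗ 3)) = 9

Expand innermost to outermost. Recall ⊕ takes the minimum of its arguments and ⊗ takes their sum. Working out the expression ((7 ⊗ -4) ⊗ (3 ⊗ 3)) gives 9.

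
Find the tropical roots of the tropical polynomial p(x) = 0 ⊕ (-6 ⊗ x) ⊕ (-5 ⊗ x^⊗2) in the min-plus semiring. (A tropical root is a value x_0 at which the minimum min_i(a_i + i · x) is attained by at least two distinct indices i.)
Roots: {-1, 6}

Each tropical root is a break point of the lower envelope of the lines y = a_i + i · x (there are 3 lines, with slopes 0, 1, ..., 2). Only the lines that attain the minimum somewhere contribute to roots; other lines are dominated. Here the surviving (envelope) indices are i = 2, i = 1, i = 0.
Intersections between consecutive envelope lines give the roots: for adjacent envelope indices i < j the intersection is x = (a_i − a_j) / (j − i). Reading off the sorted break points: {-1, 6}.
Verification: at each break x_0, at least two indices attain the minimum of min_i(a_i + i · x_0).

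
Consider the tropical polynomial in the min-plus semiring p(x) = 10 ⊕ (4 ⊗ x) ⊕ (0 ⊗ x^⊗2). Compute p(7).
p(7) = 10

A tropical monomial a ⊗ x^⊗i evaluates to a + i · x. Evaluating each term at x = 7:
  Term 0 contributes 10 + 0 · 7 = 10
  Term 1 contributes 4 + 1 · 7 = 11
  Term 2 contributes 0 + 2 · 7 = 14
p(7) = ⊕ of these = min[10, 11, 14] = 10.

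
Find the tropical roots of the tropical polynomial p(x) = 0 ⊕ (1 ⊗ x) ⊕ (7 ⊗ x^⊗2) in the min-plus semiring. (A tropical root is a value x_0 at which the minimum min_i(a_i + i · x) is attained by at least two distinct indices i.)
Roots: {-6, -1}

Each tropical root is a break point of the lower envelope of the lines y = a_i + i · x (there are 3 lines, with slopes 0, 1, ..., 2). Only the lines that attain the minimum somewhere contribute to roots; other lines are dominated. Here the surviving (envelope) indices are i = 2, i = 1, i = 0.
Intersections between consecutive envelope lines give the roots: for adjacent envelope indices i < j the intersection is x = (a_i − a_j) / (j − i). Reading off the sorted break points: {-6, -1}.
Verification: at each break x_0, at least two indices attain the minimum of min_i(a_i + i · x_0).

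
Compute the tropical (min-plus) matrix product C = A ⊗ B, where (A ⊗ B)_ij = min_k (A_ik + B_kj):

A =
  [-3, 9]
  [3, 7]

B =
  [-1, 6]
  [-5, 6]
A ⊗ B =
  [-4, 3]
  [2, 9]

Apply the min-plus product entry-by-entry:
  C[0][0] = min over k of (A[0][0] + B[0][0] = -3 + -1 = -4, A[0][1] + B[1][0] = 9 + -5 = 4) = -4 (attained at k = 0)
  C[0][1] = min over k of (A[0][0] + B[0][1] = -3 + 6 = 3, A[0][1] + B[1][1] = 9 + 6 = 15) = 3 (attained at k = 0)
  C[1][0] = min over k of (A[1][0] + B[0][0] = 3 + -1 = 2, A[1][1] + B[1][0] = 7 + -5 = 2) = 2 (attained at k = 0)
  C[1][1] = min over k of (A[1][0] + B[0][1] = 3 + 6 = 9, A[1][1] + B[1][1] = 7 + 6 = 13) = 9 (attained at k = 0)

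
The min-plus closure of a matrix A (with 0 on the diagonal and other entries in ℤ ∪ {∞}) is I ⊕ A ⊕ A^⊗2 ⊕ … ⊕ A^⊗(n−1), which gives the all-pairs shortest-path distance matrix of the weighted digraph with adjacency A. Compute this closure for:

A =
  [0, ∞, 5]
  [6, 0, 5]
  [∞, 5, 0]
Closure =
  [0, 10, 5]
  [6, 0, 5]
  [11, 5, 0]

This is the Floyd-Warshall all-pairs shortest-path computation. For each intermediate vertex k = 0, 1, …, 2, update dist[i][j] ← min(dist[i][j], dist[i][k] + dist[k][j]). The final matrix gives, for each (i, j), the minimum total weight of any directed path from i to j (possibly empty when i = j).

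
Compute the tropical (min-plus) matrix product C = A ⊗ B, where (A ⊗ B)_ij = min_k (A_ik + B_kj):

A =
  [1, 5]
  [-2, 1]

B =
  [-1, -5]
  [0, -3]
A ⊗ B =
  [0, -4]
  [-3, -7]

Apply the min-plus product entry-by-entry:
  C[0][0] = min over k of (A[0][0] + B[0][0] = 1 + -1 = 0, A[0][1] + B[1][0] = 5 + 0 = 5) = 0 (attained at k = 0)
  C[0][1] = min over k of (A[0][0] + B[0][1] = 1 + -5 = -4, A[0][1] + B[1][1] = 5 + -3 = 2) = -4 (attained at k = 0)
  C[1][0] = min over k of (A[1][0] + B[0][0] = -2 + -1 = -3, A[1][1] + B[1][0] = 1 + 0 = 1) = -3 (attained at k = 0)
  C[1][1] = min over k of (A[1][0] + B[0][1] = -2 + -5 = -7, A[1][1] + B[1][1] = 1 + -3 = -2) = -7 (attained at k = 0)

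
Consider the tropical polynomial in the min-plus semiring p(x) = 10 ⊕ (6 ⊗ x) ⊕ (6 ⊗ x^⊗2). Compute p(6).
p(6) = 10

A tropical monomial a ⊗ x^⊗i evaluates to a + i · x. Evaluating each term at x = 6:
  Term 0 contributes 10 + 0 · 6 = 10
  Term 1 contributes 6 + 1 · 6 = 12
  Term 2 contributes 6 + 2 · 6 = 18
p(6) = ⊕ of these = min[10, 12, 18] = 10.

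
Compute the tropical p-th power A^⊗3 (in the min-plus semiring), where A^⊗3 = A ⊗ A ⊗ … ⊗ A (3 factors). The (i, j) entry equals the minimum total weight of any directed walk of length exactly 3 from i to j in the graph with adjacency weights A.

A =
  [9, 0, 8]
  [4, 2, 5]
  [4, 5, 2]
A^⊗3 =
  [6, 4, 7]
  [8, 6, 9]
  [8, 6, 6]

Each entry (A^⊗3)_ij equals the minimum over all length-3 walks i = v_0 → v_1 → … → v_3 = j of Σ_t A[v_t][v_{t+1}]. For example, for (i, j) = (0, 2) we minimise over 9 possible intermediate vertex sequences; the minimum is 7, attained along the walk 0 → 1 → 1 → 2.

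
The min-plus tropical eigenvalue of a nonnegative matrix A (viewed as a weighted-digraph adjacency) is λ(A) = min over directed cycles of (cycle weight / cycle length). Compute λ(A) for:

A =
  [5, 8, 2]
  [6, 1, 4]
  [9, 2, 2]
λ(A) = 1

Enumerate directed cycles and compute their means (weight / length). Sample:
  cycle 0 → 0: weight = 5, length = 1, mean = 5/1 ≈ 5.000
  cycle 1 → 1: weight = 1, length = 1, mean = 1/1 ≈ 1.000
  cycle 2 → 2: weight = 2, length = 1, mean = 2/1 ≈ 2.000
  cycle 0 → 1 → 0: weight = 14, length = 2, mean = 14/2 ≈ 7.000
  cycle 0 → 2 → 0: weight = 11, length = 2, mean = 11/2 ≈ 5.500
  cycle 1 → 0 → 1: weight = 14, length = 2, mean = 14/2 ≈ 7.000
Minimum mean = 1.000, attained e.g. along the cycle 1 → 1 with weight 1 and length 1. So λ(A) = 1/1 = 1.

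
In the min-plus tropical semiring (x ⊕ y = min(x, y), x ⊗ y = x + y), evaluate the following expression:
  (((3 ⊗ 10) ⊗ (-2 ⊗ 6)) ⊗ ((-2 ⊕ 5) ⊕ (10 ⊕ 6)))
(((3 ⊗ 10) ⊗ (-2 ⊗ 6)) ⊗ ((-2 ⊕ 5) ⊕ (10 ⊕ 6))) = 15

Expand innermost to outermost. Recall ⊕ takes the minimum of its arguments and ⊗ takes their sum. Working out the expression (((3 ⊗ 10) ⊗ (-2 ⊗ 6)) ⊗ ((-2 ⊕ 5) ⊕ (10 ⊕ 6))) gives 15.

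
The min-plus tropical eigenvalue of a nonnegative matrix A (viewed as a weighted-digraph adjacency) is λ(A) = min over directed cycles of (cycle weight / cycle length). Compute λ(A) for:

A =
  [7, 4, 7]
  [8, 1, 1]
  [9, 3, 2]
λ(A) = 1

Enumerate directed cycles and compute their means (weight / length). Sample:
  cycle 0 → 0: weight = 7, length = 1, mean = 7/1 ≈ 7.000
  cycle 1 → 1: weight = 1, length = 1, mean = 1/1 ≈ 1.000
  cycle 2 → 2: weight = 2, length = 1, mean = 2/1 ≈ 2.000
  cycle 0 → 1 → 0: weight = 12, length = 2, mean = 12/2 ≈ 6.000
  cycle 0 → 2 → 0: weight = 16, length = 2, mean = 16/2 ≈ 8.000
  cycle 1 → 0 → 1: weight = 12, length = 2, mean = 12/2 ≈ 6.000
Minimum mean = 1.000, attained e.g. along the cycle 1 → 1 with weight 1 and length 1. So λ(A) = 1/1 = 1.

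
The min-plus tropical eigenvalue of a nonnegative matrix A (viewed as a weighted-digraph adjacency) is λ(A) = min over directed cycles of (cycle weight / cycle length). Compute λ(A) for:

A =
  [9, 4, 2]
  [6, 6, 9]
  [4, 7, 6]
λ(A) = 3

Enumerate directed cycles and compute their means (weight / length). Sample:
  cycle 0 → 0: weight = 9, length = 1, mean = 9/1 ≈ 9.000
  cycle 1 → 1: weight = 6, length = 1, mean = 6/1 ≈ 6.000
  cycle 2 → 2: weight = 6, length = 1, mean = 6/1 ≈ 6.000
  cycle 0 → 1 → 0: weight = 10, length = 2, mean = 10/2 ≈ 5.000
  cycle 0 → 2 → 0: weight = 6, length = 2, mean = 6/2 ≈ 3.000
  cycle 1 → 0 → 1: weight = 10, length = 2, mean = 10/2 ≈ 5.000
Minimum mean = 3.000, attained e.g. along the cycle 0 → 2 → 0 with weight 6 and length 2. So λ(A) = 6/2 = 3.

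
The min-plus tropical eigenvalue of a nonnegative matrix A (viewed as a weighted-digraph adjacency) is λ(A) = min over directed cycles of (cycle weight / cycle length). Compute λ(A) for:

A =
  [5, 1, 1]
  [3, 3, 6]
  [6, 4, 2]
λ(A) = 2

Enumerate directed cycles and compute their means (weight / length). Sample:
  cycle 0 → 0: weight = 5, length = 1, mean = 5/1 ≈ 5.000
  cycle 1 → 1: weight = 3, length = 1, mean = 3/1 ≈ 3.000
  cycle 2 → 2: weight = 2, length = 1, mean = 2/1 ≈ 2.000
  cycle 0 → 1 → 0: weight = 4, length = 2, mean = 4/2 ≈ 2.000
  cycle 0 → 2 → 0: weight = 7, length = 2, mean = 7/2 ≈ 3.500
  cycle 1 → 0 → 1: weight = 4, length = 2, mean = 4/2 ≈ 2.000
Minimum mean = 2.000, attained e.g. along the cycle 2 → 2 with weight 2 and length 1. So λ(A) = 2/1 = 2.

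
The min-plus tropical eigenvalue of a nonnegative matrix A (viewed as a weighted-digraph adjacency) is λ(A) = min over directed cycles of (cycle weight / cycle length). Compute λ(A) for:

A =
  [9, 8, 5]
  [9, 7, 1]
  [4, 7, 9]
λ(A) = 4

Enumerate directed cycles and compute their means (weight / length). Sample:
  cycle 0 → 0: weight = 9, length = 1, mean = 9/1 ≈ 9.000
  cycle 1 → 1: weight = 7, length = 1, mean = 7/1 ≈ 7.000
  cycle 2 → 2: weight = 9, length = 1, mean = 9/1 ≈ 9.000
  cycle 0 → 1 → 0: weight = 17, length = 2, mean = 17/2 ≈ 8.500
  cycle 0 → 2 → 0: weight = 9, length = 2, mean = 9/2 ≈ 4.500
  cycle 1 → 0 → 1: weight = 17, length = 2, mean = 17/2 ≈ 8.500
Minimum mean = 4.000, attained e.g. along the cycle 1 → 2 → 1 with weight 8 and length 2. So λ(A) = 8/2 = 4.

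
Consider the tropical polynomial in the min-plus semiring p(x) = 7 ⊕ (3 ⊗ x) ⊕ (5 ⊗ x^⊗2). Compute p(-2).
p(-2) = 1

A tropical monomial a ⊗ x^⊗i evaluates to a + i · x. Evaluating each term at x = -2:
  Term 0 contributes 7 + 0 · -2 = 7
  Term 1 contributes 3 + 1 · -2 = 1
  Term 2 contributes 5 + 2 · -2 = 1
p(-2) = ⊕ of these = min[7, 1, 1] = 1.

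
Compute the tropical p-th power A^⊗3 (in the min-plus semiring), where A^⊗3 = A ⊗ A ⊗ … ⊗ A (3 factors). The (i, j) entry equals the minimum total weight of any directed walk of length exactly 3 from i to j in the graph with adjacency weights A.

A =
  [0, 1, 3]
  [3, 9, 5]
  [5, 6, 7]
A^⊗3 =
  [0, 1, 3]
  [3, 4, 6]
  [5, 6, 8]

Each entry (A^⊗3)_ij equals the minimum over all length-3 walks i = v_0 → v_1 → … → v_3 = j of Σ_t A[v_t][v_{t+1}]. For example, for (i, j) = (0, 2) we minimise over 9 possible intermediate vertex sequences; the minimum is 3, attained along the walk 0 → 0 → 0 → 2.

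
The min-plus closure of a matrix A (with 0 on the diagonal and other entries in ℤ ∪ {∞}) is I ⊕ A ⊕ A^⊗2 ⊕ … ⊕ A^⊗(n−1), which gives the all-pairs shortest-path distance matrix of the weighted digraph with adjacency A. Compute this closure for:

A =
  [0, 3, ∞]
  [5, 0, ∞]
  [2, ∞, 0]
Closure =
  [0, 3, ∞]
  [5, 0, ∞]
  [2, 5, 0]

This is the Floyd-Warshall all-pairs shortest-path computation. For each intermediate vertex k = 0, 1, …, 2, update dist[i][j] ← min(dist[i][j], dist[i][k] + dist[k][j]). The final matrix gives, for each (i, j), the minimum total weight of any directed path from i to j (possibly empty when i = j).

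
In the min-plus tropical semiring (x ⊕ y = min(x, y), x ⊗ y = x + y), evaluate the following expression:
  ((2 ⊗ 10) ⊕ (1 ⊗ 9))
((2 ⊗ 10) ⊕ (1 ⊗ 9)) = 10

Expand innermost to outermost. Recall ⊕ takes the minimum of its arguments and ⊗ takes their sum. Working out the expression ((2 ⊗ 10) ⊕ (1 ⊗ 9)) gives 10.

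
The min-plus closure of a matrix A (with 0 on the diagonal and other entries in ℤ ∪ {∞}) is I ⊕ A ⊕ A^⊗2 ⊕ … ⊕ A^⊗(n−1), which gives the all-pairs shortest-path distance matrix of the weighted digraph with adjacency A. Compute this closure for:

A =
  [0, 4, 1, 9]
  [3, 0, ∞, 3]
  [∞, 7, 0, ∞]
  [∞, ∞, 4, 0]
Closure =
  [0, 4, 1, 7]
  [3, 0, 4, 3]
  [10, 7, 0, 10]
  [14, 11, 4, 0]

This is the Floyd-Warshall all-pairs shortest-path computation. For each intermediate vertex k = 0, 1, …, 3, update dist[i][j] ← min(dist[i][j], dist[i][k] + dist[k][j]). The final matrix gives, for each (i, j), the minimum total weight of any directed path from i to j (possibly empty when i = j).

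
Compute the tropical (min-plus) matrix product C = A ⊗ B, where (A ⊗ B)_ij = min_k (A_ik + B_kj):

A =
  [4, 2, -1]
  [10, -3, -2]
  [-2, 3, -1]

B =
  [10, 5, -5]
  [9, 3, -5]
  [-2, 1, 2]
A ⊗ B =
  [-3, 0, -3]
  [-4, -1, -8]
  [-3, 0, -7]

Apply the min-plus product entry-by-entry:
  C[0][0] = min over k of (A[0][0] + B[0][0] = 4 + 10 = 14, A[0][1] + B[1][0] = 2 + 9 = 11, A[0][2] + B[2][0] = -1 + -2 = -3) = -3 (attained at k = 2)
  C[0][1] = min over k of (A[0][0] + B[0][1] = 4 + 5 = 9, A[0][1] + B[1][1] = 2 + 3 = 5, A[0][2] + B[2][1] = -1 + 1 = 0) = 0 (attained at k = 2)
  C[0][2] = min over k of (A[0][0] + B[0][2] = 4 + -5 = -1, A[0][1] + B[1][2] = 2 + -5 = -3, A[0][2] + B[2][2] = -1 + 2 = 1) = -3 (attained at k = 1)
  C[1][0] = min over k of (A[1][0] + B[0][0] = 10 + 10 = 20, A[1][1] + B[1][0] = -3 + 9 = 6, A[1][2] + B[2][0] = -2 + -2 = -4) = -4 (attained at k = 2)
  C[1][1] = min over k of (A[1][0] + B[0][1] = 10 + 5 = 15, A[1][1] + B[1][1] = -3 + 3 = 0, A[1][2] + B[2][1] = -2 + 1 = -1) = -1 (attained at k = 2)
  C[1][2] = min over k of (A[1][0] + B[0][2] = 10 + -5 = 5, A[1][1] + B[1][2] = -3 + -5 = -8, A[1][2] + B[2][2] = -2 + 2 = 0) = -8 (attained at k = 1)
  C[2][0] = min over k of (A[2][0] + B[0][0] = -2 + 10 = 8, A[2][1] + B[1][0] = 3 + 9 = 12, A[2][2] + B[2][0] = -1 + -2 = -3) = -3 (attained at k = 2)
  C[2][1] = min over k of (A[2][0] + B[0][1] = -2 + 5 = 3, A[2][1] + B[1][1] = 3 + 3 = 6, A[2][2] + B[2][1] = -1 + 1 = 0) = 0 (attained at k = 2)
  C[2][2] = min over k of (A[2][0] + B[0][2] = -2 + -5 = -7, A[2][1] + B[1][2] = 3 + -5 = -2, A[2][2] + B[2][2] = -1 + 2 = 1) = -7 (attained at k = 0)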